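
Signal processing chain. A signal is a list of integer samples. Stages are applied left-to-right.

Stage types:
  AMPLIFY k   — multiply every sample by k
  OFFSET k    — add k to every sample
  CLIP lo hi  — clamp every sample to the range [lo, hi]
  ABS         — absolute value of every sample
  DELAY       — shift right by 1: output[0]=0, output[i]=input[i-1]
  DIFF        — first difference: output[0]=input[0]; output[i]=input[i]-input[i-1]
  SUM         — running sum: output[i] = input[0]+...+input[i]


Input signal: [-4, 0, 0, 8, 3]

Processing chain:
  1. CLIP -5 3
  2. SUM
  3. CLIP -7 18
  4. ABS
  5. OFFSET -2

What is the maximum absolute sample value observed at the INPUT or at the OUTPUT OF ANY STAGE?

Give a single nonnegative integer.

Answer: 8

Derivation:
Input: [-4, 0, 0, 8, 3] (max |s|=8)
Stage 1 (CLIP -5 3): clip(-4,-5,3)=-4, clip(0,-5,3)=0, clip(0,-5,3)=0, clip(8,-5,3)=3, clip(3,-5,3)=3 -> [-4, 0, 0, 3, 3] (max |s|=4)
Stage 2 (SUM): sum[0..0]=-4, sum[0..1]=-4, sum[0..2]=-4, sum[0..3]=-1, sum[0..4]=2 -> [-4, -4, -4, -1, 2] (max |s|=4)
Stage 3 (CLIP -7 18): clip(-4,-7,18)=-4, clip(-4,-7,18)=-4, clip(-4,-7,18)=-4, clip(-1,-7,18)=-1, clip(2,-7,18)=2 -> [-4, -4, -4, -1, 2] (max |s|=4)
Stage 4 (ABS): |-4|=4, |-4|=4, |-4|=4, |-1|=1, |2|=2 -> [4, 4, 4, 1, 2] (max |s|=4)
Stage 5 (OFFSET -2): 4+-2=2, 4+-2=2, 4+-2=2, 1+-2=-1, 2+-2=0 -> [2, 2, 2, -1, 0] (max |s|=2)
Overall max amplitude: 8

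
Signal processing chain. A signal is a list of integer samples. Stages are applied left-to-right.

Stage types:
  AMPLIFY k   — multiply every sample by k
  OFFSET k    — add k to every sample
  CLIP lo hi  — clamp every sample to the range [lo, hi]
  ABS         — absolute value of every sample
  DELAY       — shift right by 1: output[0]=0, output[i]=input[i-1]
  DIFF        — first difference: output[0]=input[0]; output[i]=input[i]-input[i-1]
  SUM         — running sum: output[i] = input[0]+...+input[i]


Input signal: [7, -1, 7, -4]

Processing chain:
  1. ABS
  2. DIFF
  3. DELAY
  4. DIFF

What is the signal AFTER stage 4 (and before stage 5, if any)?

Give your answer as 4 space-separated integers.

Answer: 0 7 -13 12

Derivation:
Input: [7, -1, 7, -4]
Stage 1 (ABS): |7|=7, |-1|=1, |7|=7, |-4|=4 -> [7, 1, 7, 4]
Stage 2 (DIFF): s[0]=7, 1-7=-6, 7-1=6, 4-7=-3 -> [7, -6, 6, -3]
Stage 3 (DELAY): [0, 7, -6, 6] = [0, 7, -6, 6] -> [0, 7, -6, 6]
Stage 4 (DIFF): s[0]=0, 7-0=7, -6-7=-13, 6--6=12 -> [0, 7, -13, 12]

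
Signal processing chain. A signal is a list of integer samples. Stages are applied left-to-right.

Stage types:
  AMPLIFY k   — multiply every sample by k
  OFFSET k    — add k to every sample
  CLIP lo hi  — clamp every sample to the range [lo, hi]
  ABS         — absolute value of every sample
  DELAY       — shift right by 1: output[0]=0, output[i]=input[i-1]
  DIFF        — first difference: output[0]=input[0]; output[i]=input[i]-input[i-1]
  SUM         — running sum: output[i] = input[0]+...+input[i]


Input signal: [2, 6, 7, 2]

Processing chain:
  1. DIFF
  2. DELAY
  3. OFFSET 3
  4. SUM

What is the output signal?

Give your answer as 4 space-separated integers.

Input: [2, 6, 7, 2]
Stage 1 (DIFF): s[0]=2, 6-2=4, 7-6=1, 2-7=-5 -> [2, 4, 1, -5]
Stage 2 (DELAY): [0, 2, 4, 1] = [0, 2, 4, 1] -> [0, 2, 4, 1]
Stage 3 (OFFSET 3): 0+3=3, 2+3=5, 4+3=7, 1+3=4 -> [3, 5, 7, 4]
Stage 4 (SUM): sum[0..0]=3, sum[0..1]=8, sum[0..2]=15, sum[0..3]=19 -> [3, 8, 15, 19]

Answer: 3 8 15 19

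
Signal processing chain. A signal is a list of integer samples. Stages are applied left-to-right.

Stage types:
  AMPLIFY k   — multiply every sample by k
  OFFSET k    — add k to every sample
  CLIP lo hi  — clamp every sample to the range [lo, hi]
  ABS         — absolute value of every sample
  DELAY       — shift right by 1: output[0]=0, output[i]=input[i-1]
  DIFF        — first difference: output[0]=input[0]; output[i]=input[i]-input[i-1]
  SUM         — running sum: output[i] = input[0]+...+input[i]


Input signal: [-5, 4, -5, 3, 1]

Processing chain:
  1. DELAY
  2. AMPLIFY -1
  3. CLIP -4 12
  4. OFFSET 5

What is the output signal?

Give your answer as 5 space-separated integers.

Input: [-5, 4, -5, 3, 1]
Stage 1 (DELAY): [0, -5, 4, -5, 3] = [0, -5, 4, -5, 3] -> [0, -5, 4, -5, 3]
Stage 2 (AMPLIFY -1): 0*-1=0, -5*-1=5, 4*-1=-4, -5*-1=5, 3*-1=-3 -> [0, 5, -4, 5, -3]
Stage 3 (CLIP -4 12): clip(0,-4,12)=0, clip(5,-4,12)=5, clip(-4,-4,12)=-4, clip(5,-4,12)=5, clip(-3,-4,12)=-3 -> [0, 5, -4, 5, -3]
Stage 4 (OFFSET 5): 0+5=5, 5+5=10, -4+5=1, 5+5=10, -3+5=2 -> [5, 10, 1, 10, 2]

Answer: 5 10 1 10 2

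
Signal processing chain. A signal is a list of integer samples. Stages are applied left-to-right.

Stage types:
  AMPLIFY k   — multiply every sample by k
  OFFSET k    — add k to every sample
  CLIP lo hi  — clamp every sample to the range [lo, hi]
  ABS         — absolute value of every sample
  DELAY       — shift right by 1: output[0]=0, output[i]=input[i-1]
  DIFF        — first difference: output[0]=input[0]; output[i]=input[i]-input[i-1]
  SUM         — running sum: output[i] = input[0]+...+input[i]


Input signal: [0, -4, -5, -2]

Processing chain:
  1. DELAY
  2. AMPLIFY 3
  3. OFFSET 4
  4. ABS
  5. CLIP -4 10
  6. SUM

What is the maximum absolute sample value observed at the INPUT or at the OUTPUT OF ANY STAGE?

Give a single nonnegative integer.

Input: [0, -4, -5, -2] (max |s|=5)
Stage 1 (DELAY): [0, 0, -4, -5] = [0, 0, -4, -5] -> [0, 0, -4, -5] (max |s|=5)
Stage 2 (AMPLIFY 3): 0*3=0, 0*3=0, -4*3=-12, -5*3=-15 -> [0, 0, -12, -15] (max |s|=15)
Stage 3 (OFFSET 4): 0+4=4, 0+4=4, -12+4=-8, -15+4=-11 -> [4, 4, -8, -11] (max |s|=11)
Stage 4 (ABS): |4|=4, |4|=4, |-8|=8, |-11|=11 -> [4, 4, 8, 11] (max |s|=11)
Stage 5 (CLIP -4 10): clip(4,-4,10)=4, clip(4,-4,10)=4, clip(8,-4,10)=8, clip(11,-4,10)=10 -> [4, 4, 8, 10] (max |s|=10)
Stage 6 (SUM): sum[0..0]=4, sum[0..1]=8, sum[0..2]=16, sum[0..3]=26 -> [4, 8, 16, 26] (max |s|=26)
Overall max amplitude: 26

Answer: 26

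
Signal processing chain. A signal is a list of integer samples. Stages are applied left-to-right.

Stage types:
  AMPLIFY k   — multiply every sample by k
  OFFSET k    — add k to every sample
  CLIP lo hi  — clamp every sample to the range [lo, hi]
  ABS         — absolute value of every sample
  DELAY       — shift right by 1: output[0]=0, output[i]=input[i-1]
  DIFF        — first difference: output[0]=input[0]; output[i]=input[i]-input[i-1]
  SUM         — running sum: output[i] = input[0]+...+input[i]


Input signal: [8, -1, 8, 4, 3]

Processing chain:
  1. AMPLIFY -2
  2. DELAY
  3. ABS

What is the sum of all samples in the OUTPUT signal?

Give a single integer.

Input: [8, -1, 8, 4, 3]
Stage 1 (AMPLIFY -2): 8*-2=-16, -1*-2=2, 8*-2=-16, 4*-2=-8, 3*-2=-6 -> [-16, 2, -16, -8, -6]
Stage 2 (DELAY): [0, -16, 2, -16, -8] = [0, -16, 2, -16, -8] -> [0, -16, 2, -16, -8]
Stage 3 (ABS): |0|=0, |-16|=16, |2|=2, |-16|=16, |-8|=8 -> [0, 16, 2, 16, 8]
Output sum: 42

Answer: 42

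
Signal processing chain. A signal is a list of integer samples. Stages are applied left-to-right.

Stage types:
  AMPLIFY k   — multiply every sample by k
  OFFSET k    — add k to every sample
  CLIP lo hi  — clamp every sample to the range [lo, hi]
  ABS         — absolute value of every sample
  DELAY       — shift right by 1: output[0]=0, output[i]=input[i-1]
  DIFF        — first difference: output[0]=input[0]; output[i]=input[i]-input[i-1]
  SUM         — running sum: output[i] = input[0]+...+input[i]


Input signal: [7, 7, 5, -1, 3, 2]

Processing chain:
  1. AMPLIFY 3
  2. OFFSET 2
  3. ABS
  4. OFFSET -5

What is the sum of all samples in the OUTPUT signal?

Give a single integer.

Input: [7, 7, 5, -1, 3, 2]
Stage 1 (AMPLIFY 3): 7*3=21, 7*3=21, 5*3=15, -1*3=-3, 3*3=9, 2*3=6 -> [21, 21, 15, -3, 9, 6]
Stage 2 (OFFSET 2): 21+2=23, 21+2=23, 15+2=17, -3+2=-1, 9+2=11, 6+2=8 -> [23, 23, 17, -1, 11, 8]
Stage 3 (ABS): |23|=23, |23|=23, |17|=17, |-1|=1, |11|=11, |8|=8 -> [23, 23, 17, 1, 11, 8]
Stage 4 (OFFSET -5): 23+-5=18, 23+-5=18, 17+-5=12, 1+-5=-4, 11+-5=6, 8+-5=3 -> [18, 18, 12, -4, 6, 3]
Output sum: 53

Answer: 53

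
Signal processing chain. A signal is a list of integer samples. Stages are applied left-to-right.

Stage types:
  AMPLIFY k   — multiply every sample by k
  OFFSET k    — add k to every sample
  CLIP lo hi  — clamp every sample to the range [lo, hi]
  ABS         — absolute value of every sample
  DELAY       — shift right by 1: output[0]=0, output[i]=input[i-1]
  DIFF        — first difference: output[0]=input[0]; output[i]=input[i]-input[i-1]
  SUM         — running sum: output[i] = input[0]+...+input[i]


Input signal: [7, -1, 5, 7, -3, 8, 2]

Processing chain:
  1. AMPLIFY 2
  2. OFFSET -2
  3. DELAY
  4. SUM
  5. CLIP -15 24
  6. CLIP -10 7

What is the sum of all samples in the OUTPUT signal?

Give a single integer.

Answer: 42

Derivation:
Input: [7, -1, 5, 7, -3, 8, 2]
Stage 1 (AMPLIFY 2): 7*2=14, -1*2=-2, 5*2=10, 7*2=14, -3*2=-6, 8*2=16, 2*2=4 -> [14, -2, 10, 14, -6, 16, 4]
Stage 2 (OFFSET -2): 14+-2=12, -2+-2=-4, 10+-2=8, 14+-2=12, -6+-2=-8, 16+-2=14, 4+-2=2 -> [12, -4, 8, 12, -8, 14, 2]
Stage 3 (DELAY): [0, 12, -4, 8, 12, -8, 14] = [0, 12, -4, 8, 12, -8, 14] -> [0, 12, -4, 8, 12, -8, 14]
Stage 4 (SUM): sum[0..0]=0, sum[0..1]=12, sum[0..2]=8, sum[0..3]=16, sum[0..4]=28, sum[0..5]=20, sum[0..6]=34 -> [0, 12, 8, 16, 28, 20, 34]
Stage 5 (CLIP -15 24): clip(0,-15,24)=0, clip(12,-15,24)=12, clip(8,-15,24)=8, clip(16,-15,24)=16, clip(28,-15,24)=24, clip(20,-15,24)=20, clip(34,-15,24)=24 -> [0, 12, 8, 16, 24, 20, 24]
Stage 6 (CLIP -10 7): clip(0,-10,7)=0, clip(12,-10,7)=7, clip(8,-10,7)=7, clip(16,-10,7)=7, clip(24,-10,7)=7, clip(20,-10,7)=7, clip(24,-10,7)=7 -> [0, 7, 7, 7, 7, 7, 7]
Output sum: 42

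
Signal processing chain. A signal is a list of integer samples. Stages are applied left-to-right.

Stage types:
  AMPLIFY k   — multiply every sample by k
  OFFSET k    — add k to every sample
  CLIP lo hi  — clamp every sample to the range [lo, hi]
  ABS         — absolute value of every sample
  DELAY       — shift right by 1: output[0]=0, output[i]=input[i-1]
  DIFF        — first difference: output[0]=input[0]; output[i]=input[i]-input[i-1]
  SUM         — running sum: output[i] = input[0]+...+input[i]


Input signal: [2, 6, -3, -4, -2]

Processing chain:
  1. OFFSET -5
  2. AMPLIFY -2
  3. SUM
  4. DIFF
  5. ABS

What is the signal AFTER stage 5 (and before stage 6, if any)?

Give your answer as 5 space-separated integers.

Input: [2, 6, -3, -4, -2]
Stage 1 (OFFSET -5): 2+-5=-3, 6+-5=1, -3+-5=-8, -4+-5=-9, -2+-5=-7 -> [-3, 1, -8, -9, -7]
Stage 2 (AMPLIFY -2): -3*-2=6, 1*-2=-2, -8*-2=16, -9*-2=18, -7*-2=14 -> [6, -2, 16, 18, 14]
Stage 3 (SUM): sum[0..0]=6, sum[0..1]=4, sum[0..2]=20, sum[0..3]=38, sum[0..4]=52 -> [6, 4, 20, 38, 52]
Stage 4 (DIFF): s[0]=6, 4-6=-2, 20-4=16, 38-20=18, 52-38=14 -> [6, -2, 16, 18, 14]
Stage 5 (ABS): |6|=6, |-2|=2, |16|=16, |18|=18, |14|=14 -> [6, 2, 16, 18, 14]

Answer: 6 2 16 18 14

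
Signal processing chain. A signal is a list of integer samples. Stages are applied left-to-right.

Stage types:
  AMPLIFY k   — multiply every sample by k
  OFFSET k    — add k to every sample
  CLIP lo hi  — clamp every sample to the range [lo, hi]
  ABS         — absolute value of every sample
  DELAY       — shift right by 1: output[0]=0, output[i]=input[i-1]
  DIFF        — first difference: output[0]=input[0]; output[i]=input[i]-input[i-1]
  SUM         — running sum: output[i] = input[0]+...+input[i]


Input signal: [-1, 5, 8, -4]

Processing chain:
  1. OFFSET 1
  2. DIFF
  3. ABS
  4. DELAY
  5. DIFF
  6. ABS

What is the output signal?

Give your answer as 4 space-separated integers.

Input: [-1, 5, 8, -4]
Stage 1 (OFFSET 1): -1+1=0, 5+1=6, 8+1=9, -4+1=-3 -> [0, 6, 9, -3]
Stage 2 (DIFF): s[0]=0, 6-0=6, 9-6=3, -3-9=-12 -> [0, 6, 3, -12]
Stage 3 (ABS): |0|=0, |6|=6, |3|=3, |-12|=12 -> [0, 6, 3, 12]
Stage 4 (DELAY): [0, 0, 6, 3] = [0, 0, 6, 3] -> [0, 0, 6, 3]
Stage 5 (DIFF): s[0]=0, 0-0=0, 6-0=6, 3-6=-3 -> [0, 0, 6, -3]
Stage 6 (ABS): |0|=0, |0|=0, |6|=6, |-3|=3 -> [0, 0, 6, 3]

Answer: 0 0 6 3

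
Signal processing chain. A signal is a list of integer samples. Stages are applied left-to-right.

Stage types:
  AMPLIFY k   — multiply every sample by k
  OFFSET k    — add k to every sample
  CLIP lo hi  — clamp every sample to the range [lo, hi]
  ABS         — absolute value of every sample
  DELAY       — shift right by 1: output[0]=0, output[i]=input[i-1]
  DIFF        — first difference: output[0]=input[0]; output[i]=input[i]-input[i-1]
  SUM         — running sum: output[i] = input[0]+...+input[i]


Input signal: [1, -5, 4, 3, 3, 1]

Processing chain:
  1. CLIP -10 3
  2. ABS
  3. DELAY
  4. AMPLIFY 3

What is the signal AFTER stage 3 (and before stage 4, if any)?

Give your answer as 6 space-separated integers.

Answer: 0 1 5 3 3 3

Derivation:
Input: [1, -5, 4, 3, 3, 1]
Stage 1 (CLIP -10 3): clip(1,-10,3)=1, clip(-5,-10,3)=-5, clip(4,-10,3)=3, clip(3,-10,3)=3, clip(3,-10,3)=3, clip(1,-10,3)=1 -> [1, -5, 3, 3, 3, 1]
Stage 2 (ABS): |1|=1, |-5|=5, |3|=3, |3|=3, |3|=3, |1|=1 -> [1, 5, 3, 3, 3, 1]
Stage 3 (DELAY): [0, 1, 5, 3, 3, 3] = [0, 1, 5, 3, 3, 3] -> [0, 1, 5, 3, 3, 3]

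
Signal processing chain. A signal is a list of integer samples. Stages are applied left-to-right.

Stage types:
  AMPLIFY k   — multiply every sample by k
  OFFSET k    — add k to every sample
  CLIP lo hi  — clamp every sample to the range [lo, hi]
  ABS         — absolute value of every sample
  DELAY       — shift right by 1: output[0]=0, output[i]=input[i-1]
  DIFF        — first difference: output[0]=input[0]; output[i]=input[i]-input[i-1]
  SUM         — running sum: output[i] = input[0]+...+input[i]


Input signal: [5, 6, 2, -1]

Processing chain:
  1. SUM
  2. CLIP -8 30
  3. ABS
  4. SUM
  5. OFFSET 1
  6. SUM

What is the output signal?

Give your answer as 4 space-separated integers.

Answer: 6 23 53 95

Derivation:
Input: [5, 6, 2, -1]
Stage 1 (SUM): sum[0..0]=5, sum[0..1]=11, sum[0..2]=13, sum[0..3]=12 -> [5, 11, 13, 12]
Stage 2 (CLIP -8 30): clip(5,-8,30)=5, clip(11,-8,30)=11, clip(13,-8,30)=13, clip(12,-8,30)=12 -> [5, 11, 13, 12]
Stage 3 (ABS): |5|=5, |11|=11, |13|=13, |12|=12 -> [5, 11, 13, 12]
Stage 4 (SUM): sum[0..0]=5, sum[0..1]=16, sum[0..2]=29, sum[0..3]=41 -> [5, 16, 29, 41]
Stage 5 (OFFSET 1): 5+1=6, 16+1=17, 29+1=30, 41+1=42 -> [6, 17, 30, 42]
Stage 6 (SUM): sum[0..0]=6, sum[0..1]=23, sum[0..2]=53, sum[0..3]=95 -> [6, 23, 53, 95]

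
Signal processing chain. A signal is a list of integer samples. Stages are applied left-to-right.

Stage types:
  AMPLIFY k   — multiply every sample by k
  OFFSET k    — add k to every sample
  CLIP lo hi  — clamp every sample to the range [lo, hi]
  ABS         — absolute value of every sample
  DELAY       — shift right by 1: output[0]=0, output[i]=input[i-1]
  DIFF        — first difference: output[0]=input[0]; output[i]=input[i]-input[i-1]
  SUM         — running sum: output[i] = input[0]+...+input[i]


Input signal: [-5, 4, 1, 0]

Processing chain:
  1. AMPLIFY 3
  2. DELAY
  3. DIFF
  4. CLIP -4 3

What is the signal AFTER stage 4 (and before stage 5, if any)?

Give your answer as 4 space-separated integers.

Answer: 0 -4 3 -4

Derivation:
Input: [-5, 4, 1, 0]
Stage 1 (AMPLIFY 3): -5*3=-15, 4*3=12, 1*3=3, 0*3=0 -> [-15, 12, 3, 0]
Stage 2 (DELAY): [0, -15, 12, 3] = [0, -15, 12, 3] -> [0, -15, 12, 3]
Stage 3 (DIFF): s[0]=0, -15-0=-15, 12--15=27, 3-12=-9 -> [0, -15, 27, -9]
Stage 4 (CLIP -4 3): clip(0,-4,3)=0, clip(-15,-4,3)=-4, clip(27,-4,3)=3, clip(-9,-4,3)=-4 -> [0, -4, 3, -4]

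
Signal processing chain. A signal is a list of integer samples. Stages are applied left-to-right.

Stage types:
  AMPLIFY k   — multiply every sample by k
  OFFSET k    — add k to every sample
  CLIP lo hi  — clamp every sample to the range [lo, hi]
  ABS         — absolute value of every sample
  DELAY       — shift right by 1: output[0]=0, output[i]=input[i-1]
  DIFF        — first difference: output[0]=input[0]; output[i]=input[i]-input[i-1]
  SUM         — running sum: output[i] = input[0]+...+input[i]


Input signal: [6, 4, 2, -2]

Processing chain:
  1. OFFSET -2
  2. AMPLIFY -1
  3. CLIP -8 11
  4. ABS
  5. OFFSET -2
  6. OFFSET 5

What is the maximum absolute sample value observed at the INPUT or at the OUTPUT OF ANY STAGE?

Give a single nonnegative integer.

Input: [6, 4, 2, -2] (max |s|=6)
Stage 1 (OFFSET -2): 6+-2=4, 4+-2=2, 2+-2=0, -2+-2=-4 -> [4, 2, 0, -4] (max |s|=4)
Stage 2 (AMPLIFY -1): 4*-1=-4, 2*-1=-2, 0*-1=0, -4*-1=4 -> [-4, -2, 0, 4] (max |s|=4)
Stage 3 (CLIP -8 11): clip(-4,-8,11)=-4, clip(-2,-8,11)=-2, clip(0,-8,11)=0, clip(4,-8,11)=4 -> [-4, -2, 0, 4] (max |s|=4)
Stage 4 (ABS): |-4|=4, |-2|=2, |0|=0, |4|=4 -> [4, 2, 0, 4] (max |s|=4)
Stage 5 (OFFSET -2): 4+-2=2, 2+-2=0, 0+-2=-2, 4+-2=2 -> [2, 0, -2, 2] (max |s|=2)
Stage 6 (OFFSET 5): 2+5=7, 0+5=5, -2+5=3, 2+5=7 -> [7, 5, 3, 7] (max |s|=7)
Overall max amplitude: 7

Answer: 7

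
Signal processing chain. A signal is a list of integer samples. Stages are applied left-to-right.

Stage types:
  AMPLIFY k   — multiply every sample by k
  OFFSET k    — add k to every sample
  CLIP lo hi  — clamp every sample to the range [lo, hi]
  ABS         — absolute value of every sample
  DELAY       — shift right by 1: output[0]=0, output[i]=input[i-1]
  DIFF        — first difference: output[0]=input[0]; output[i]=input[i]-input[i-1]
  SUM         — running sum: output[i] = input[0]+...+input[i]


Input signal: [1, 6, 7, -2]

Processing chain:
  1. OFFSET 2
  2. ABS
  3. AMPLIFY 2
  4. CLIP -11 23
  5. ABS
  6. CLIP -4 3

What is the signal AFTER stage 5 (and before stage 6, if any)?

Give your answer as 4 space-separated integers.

Answer: 6 16 18 0

Derivation:
Input: [1, 6, 7, -2]
Stage 1 (OFFSET 2): 1+2=3, 6+2=8, 7+2=9, -2+2=0 -> [3, 8, 9, 0]
Stage 2 (ABS): |3|=3, |8|=8, |9|=9, |0|=0 -> [3, 8, 9, 0]
Stage 3 (AMPLIFY 2): 3*2=6, 8*2=16, 9*2=18, 0*2=0 -> [6, 16, 18, 0]
Stage 4 (CLIP -11 23): clip(6,-11,23)=6, clip(16,-11,23)=16, clip(18,-11,23)=18, clip(0,-11,23)=0 -> [6, 16, 18, 0]
Stage 5 (ABS): |6|=6, |16|=16, |18|=18, |0|=0 -> [6, 16, 18, 0]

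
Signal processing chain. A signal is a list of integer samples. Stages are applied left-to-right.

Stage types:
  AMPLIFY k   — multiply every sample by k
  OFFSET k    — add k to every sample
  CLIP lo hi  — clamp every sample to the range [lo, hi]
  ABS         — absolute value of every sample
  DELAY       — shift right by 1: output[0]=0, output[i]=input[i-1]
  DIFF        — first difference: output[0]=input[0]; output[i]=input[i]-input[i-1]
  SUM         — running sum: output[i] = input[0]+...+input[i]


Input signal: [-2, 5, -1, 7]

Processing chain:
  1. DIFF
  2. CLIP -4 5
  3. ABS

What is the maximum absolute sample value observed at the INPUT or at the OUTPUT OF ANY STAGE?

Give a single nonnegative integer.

Answer: 8

Derivation:
Input: [-2, 5, -1, 7] (max |s|=7)
Stage 1 (DIFF): s[0]=-2, 5--2=7, -1-5=-6, 7--1=8 -> [-2, 7, -6, 8] (max |s|=8)
Stage 2 (CLIP -4 5): clip(-2,-4,5)=-2, clip(7,-4,5)=5, clip(-6,-4,5)=-4, clip(8,-4,5)=5 -> [-2, 5, -4, 5] (max |s|=5)
Stage 3 (ABS): |-2|=2, |5|=5, |-4|=4, |5|=5 -> [2, 5, 4, 5] (max |s|=5)
Overall max amplitude: 8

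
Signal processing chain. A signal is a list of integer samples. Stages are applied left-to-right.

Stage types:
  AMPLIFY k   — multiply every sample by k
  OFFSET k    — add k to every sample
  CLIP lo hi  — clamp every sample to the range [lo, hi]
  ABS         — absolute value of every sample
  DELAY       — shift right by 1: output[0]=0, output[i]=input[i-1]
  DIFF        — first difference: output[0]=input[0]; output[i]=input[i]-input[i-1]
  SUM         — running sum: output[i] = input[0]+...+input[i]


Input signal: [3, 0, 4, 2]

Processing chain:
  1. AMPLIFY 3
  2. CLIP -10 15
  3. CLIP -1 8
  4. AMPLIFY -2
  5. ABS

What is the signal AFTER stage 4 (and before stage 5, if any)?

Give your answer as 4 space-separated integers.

Input: [3, 0, 4, 2]
Stage 1 (AMPLIFY 3): 3*3=9, 0*3=0, 4*3=12, 2*3=6 -> [9, 0, 12, 6]
Stage 2 (CLIP -10 15): clip(9,-10,15)=9, clip(0,-10,15)=0, clip(12,-10,15)=12, clip(6,-10,15)=6 -> [9, 0, 12, 6]
Stage 3 (CLIP -1 8): clip(9,-1,8)=8, clip(0,-1,8)=0, clip(12,-1,8)=8, clip(6,-1,8)=6 -> [8, 0, 8, 6]
Stage 4 (AMPLIFY -2): 8*-2=-16, 0*-2=0, 8*-2=-16, 6*-2=-12 -> [-16, 0, -16, -12]

Answer: -16 0 -16 -12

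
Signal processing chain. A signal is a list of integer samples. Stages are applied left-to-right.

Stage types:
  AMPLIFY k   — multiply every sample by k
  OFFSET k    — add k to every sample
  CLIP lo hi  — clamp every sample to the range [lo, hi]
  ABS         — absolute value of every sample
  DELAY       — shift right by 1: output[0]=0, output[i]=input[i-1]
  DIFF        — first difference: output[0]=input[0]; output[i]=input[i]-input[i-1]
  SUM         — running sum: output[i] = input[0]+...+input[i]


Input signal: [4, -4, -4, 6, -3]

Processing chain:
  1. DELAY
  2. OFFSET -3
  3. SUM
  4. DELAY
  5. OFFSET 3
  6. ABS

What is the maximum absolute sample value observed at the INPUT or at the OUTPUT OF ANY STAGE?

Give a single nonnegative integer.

Input: [4, -4, -4, 6, -3] (max |s|=6)
Stage 1 (DELAY): [0, 4, -4, -4, 6] = [0, 4, -4, -4, 6] -> [0, 4, -4, -4, 6] (max |s|=6)
Stage 2 (OFFSET -3): 0+-3=-3, 4+-3=1, -4+-3=-7, -4+-3=-7, 6+-3=3 -> [-3, 1, -7, -7, 3] (max |s|=7)
Stage 3 (SUM): sum[0..0]=-3, sum[0..1]=-2, sum[0..2]=-9, sum[0..3]=-16, sum[0..4]=-13 -> [-3, -2, -9, -16, -13] (max |s|=16)
Stage 4 (DELAY): [0, -3, -2, -9, -16] = [0, -3, -2, -9, -16] -> [0, -3, -2, -9, -16] (max |s|=16)
Stage 5 (OFFSET 3): 0+3=3, -3+3=0, -2+3=1, -9+3=-6, -16+3=-13 -> [3, 0, 1, -6, -13] (max |s|=13)
Stage 6 (ABS): |3|=3, |0|=0, |1|=1, |-6|=6, |-13|=13 -> [3, 0, 1, 6, 13] (max |s|=13)
Overall max amplitude: 16

Answer: 16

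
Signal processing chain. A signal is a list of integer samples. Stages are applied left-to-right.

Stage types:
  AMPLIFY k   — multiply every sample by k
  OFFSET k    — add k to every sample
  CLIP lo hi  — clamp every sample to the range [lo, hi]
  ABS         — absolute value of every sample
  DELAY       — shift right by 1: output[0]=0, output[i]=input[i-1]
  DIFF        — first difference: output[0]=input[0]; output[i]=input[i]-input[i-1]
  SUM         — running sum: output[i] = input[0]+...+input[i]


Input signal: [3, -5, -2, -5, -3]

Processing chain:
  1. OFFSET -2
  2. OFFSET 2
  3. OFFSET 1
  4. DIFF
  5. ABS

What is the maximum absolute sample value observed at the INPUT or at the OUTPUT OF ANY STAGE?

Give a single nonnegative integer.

Answer: 8

Derivation:
Input: [3, -5, -2, -5, -3] (max |s|=5)
Stage 1 (OFFSET -2): 3+-2=1, -5+-2=-7, -2+-2=-4, -5+-2=-7, -3+-2=-5 -> [1, -7, -4, -7, -5] (max |s|=7)
Stage 2 (OFFSET 2): 1+2=3, -7+2=-5, -4+2=-2, -7+2=-5, -5+2=-3 -> [3, -5, -2, -5, -3] (max |s|=5)
Stage 3 (OFFSET 1): 3+1=4, -5+1=-4, -2+1=-1, -5+1=-4, -3+1=-2 -> [4, -4, -1, -4, -2] (max |s|=4)
Stage 4 (DIFF): s[0]=4, -4-4=-8, -1--4=3, -4--1=-3, -2--4=2 -> [4, -8, 3, -3, 2] (max |s|=8)
Stage 5 (ABS): |4|=4, |-8|=8, |3|=3, |-3|=3, |2|=2 -> [4, 8, 3, 3, 2] (max |s|=8)
Overall max amplitude: 8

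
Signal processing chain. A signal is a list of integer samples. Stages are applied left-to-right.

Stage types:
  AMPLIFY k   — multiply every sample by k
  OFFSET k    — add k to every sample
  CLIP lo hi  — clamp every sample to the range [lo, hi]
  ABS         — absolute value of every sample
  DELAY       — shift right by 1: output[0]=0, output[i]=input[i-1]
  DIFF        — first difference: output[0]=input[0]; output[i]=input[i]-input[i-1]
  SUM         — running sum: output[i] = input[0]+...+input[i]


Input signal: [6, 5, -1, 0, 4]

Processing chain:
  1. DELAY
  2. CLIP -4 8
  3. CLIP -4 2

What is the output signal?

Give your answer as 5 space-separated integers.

Input: [6, 5, -1, 0, 4]
Stage 1 (DELAY): [0, 6, 5, -1, 0] = [0, 6, 5, -1, 0] -> [0, 6, 5, -1, 0]
Stage 2 (CLIP -4 8): clip(0,-4,8)=0, clip(6,-4,8)=6, clip(5,-4,8)=5, clip(-1,-4,8)=-1, clip(0,-4,8)=0 -> [0, 6, 5, -1, 0]
Stage 3 (CLIP -4 2): clip(0,-4,2)=0, clip(6,-4,2)=2, clip(5,-4,2)=2, clip(-1,-4,2)=-1, clip(0,-4,2)=0 -> [0, 2, 2, -1, 0]

Answer: 0 2 2 -1 0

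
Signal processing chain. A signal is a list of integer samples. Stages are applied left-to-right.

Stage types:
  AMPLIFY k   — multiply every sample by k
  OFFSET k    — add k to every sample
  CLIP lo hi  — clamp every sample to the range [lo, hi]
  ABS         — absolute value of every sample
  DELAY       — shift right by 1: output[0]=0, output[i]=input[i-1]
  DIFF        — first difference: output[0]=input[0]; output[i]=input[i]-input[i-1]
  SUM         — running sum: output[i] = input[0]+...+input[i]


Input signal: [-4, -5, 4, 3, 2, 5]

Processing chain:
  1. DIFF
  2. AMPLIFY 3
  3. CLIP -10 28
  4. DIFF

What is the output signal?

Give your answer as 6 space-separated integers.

Answer: -10 7 30 -30 0 12

Derivation:
Input: [-4, -5, 4, 3, 2, 5]
Stage 1 (DIFF): s[0]=-4, -5--4=-1, 4--5=9, 3-4=-1, 2-3=-1, 5-2=3 -> [-4, -1, 9, -1, -1, 3]
Stage 2 (AMPLIFY 3): -4*3=-12, -1*3=-3, 9*3=27, -1*3=-3, -1*3=-3, 3*3=9 -> [-12, -3, 27, -3, -3, 9]
Stage 3 (CLIP -10 28): clip(-12,-10,28)=-10, clip(-3,-10,28)=-3, clip(27,-10,28)=27, clip(-3,-10,28)=-3, clip(-3,-10,28)=-3, clip(9,-10,28)=9 -> [-10, -3, 27, -3, -3, 9]
Stage 4 (DIFF): s[0]=-10, -3--10=7, 27--3=30, -3-27=-30, -3--3=0, 9--3=12 -> [-10, 7, 30, -30, 0, 12]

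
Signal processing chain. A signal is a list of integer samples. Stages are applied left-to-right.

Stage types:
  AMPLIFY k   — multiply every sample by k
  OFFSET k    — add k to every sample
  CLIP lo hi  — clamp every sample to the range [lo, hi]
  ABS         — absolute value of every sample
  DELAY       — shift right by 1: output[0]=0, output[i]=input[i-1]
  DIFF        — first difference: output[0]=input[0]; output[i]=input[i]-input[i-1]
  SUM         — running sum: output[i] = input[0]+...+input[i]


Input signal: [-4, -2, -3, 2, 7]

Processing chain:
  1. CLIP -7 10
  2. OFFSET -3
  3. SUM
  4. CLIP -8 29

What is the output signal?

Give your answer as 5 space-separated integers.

Input: [-4, -2, -3, 2, 7]
Stage 1 (CLIP -7 10): clip(-4,-7,10)=-4, clip(-2,-7,10)=-2, clip(-3,-7,10)=-3, clip(2,-7,10)=2, clip(7,-7,10)=7 -> [-4, -2, -3, 2, 7]
Stage 2 (OFFSET -3): -4+-3=-7, -2+-3=-5, -3+-3=-6, 2+-3=-1, 7+-3=4 -> [-7, -5, -6, -1, 4]
Stage 3 (SUM): sum[0..0]=-7, sum[0..1]=-12, sum[0..2]=-18, sum[0..3]=-19, sum[0..4]=-15 -> [-7, -12, -18, -19, -15]
Stage 4 (CLIP -8 29): clip(-7,-8,29)=-7, clip(-12,-8,29)=-8, clip(-18,-8,29)=-8, clip(-19,-8,29)=-8, clip(-15,-8,29)=-8 -> [-7, -8, -8, -8, -8]

Answer: -7 -8 -8 -8 -8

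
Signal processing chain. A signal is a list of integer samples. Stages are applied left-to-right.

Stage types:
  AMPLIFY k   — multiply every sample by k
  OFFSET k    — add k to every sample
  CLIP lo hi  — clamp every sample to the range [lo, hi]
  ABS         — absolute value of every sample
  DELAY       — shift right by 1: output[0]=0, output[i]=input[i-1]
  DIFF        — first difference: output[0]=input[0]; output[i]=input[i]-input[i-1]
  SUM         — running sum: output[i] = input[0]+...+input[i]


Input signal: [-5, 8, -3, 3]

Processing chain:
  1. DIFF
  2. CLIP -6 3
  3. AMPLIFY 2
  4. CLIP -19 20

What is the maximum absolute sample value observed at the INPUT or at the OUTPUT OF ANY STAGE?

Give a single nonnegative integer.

Input: [-5, 8, -3, 3] (max |s|=8)
Stage 1 (DIFF): s[0]=-5, 8--5=13, -3-8=-11, 3--3=6 -> [-5, 13, -11, 6] (max |s|=13)
Stage 2 (CLIP -6 3): clip(-5,-6,3)=-5, clip(13,-6,3)=3, clip(-11,-6,3)=-6, clip(6,-6,3)=3 -> [-5, 3, -6, 3] (max |s|=6)
Stage 3 (AMPLIFY 2): -5*2=-10, 3*2=6, -6*2=-12, 3*2=6 -> [-10, 6, -12, 6] (max |s|=12)
Stage 4 (CLIP -19 20): clip(-10,-19,20)=-10, clip(6,-19,20)=6, clip(-12,-19,20)=-12, clip(6,-19,20)=6 -> [-10, 6, -12, 6] (max |s|=12)
Overall max amplitude: 13

Answer: 13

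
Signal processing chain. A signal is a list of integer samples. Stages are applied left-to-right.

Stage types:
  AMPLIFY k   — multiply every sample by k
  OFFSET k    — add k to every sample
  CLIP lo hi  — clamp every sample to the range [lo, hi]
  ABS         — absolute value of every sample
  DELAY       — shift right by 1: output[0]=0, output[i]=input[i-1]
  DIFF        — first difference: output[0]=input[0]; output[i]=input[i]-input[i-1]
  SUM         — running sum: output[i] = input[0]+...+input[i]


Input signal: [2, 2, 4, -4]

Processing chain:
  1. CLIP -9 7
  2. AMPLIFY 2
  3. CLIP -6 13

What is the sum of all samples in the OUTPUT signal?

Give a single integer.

Input: [2, 2, 4, -4]
Stage 1 (CLIP -9 7): clip(2,-9,7)=2, clip(2,-9,7)=2, clip(4,-9,7)=4, clip(-4,-9,7)=-4 -> [2, 2, 4, -4]
Stage 2 (AMPLIFY 2): 2*2=4, 2*2=4, 4*2=8, -4*2=-8 -> [4, 4, 8, -8]
Stage 3 (CLIP -6 13): clip(4,-6,13)=4, clip(4,-6,13)=4, clip(8,-6,13)=8, clip(-8,-6,13)=-6 -> [4, 4, 8, -6]
Output sum: 10

Answer: 10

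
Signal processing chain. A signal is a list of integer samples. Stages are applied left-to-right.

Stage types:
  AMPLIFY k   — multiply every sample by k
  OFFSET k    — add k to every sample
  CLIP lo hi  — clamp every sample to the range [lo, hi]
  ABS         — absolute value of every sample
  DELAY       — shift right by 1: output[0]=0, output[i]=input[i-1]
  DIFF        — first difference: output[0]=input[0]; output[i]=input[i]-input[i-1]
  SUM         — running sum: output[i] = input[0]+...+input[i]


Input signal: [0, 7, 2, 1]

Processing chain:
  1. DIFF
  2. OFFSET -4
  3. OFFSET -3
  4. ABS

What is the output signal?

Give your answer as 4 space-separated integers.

Input: [0, 7, 2, 1]
Stage 1 (DIFF): s[0]=0, 7-0=7, 2-7=-5, 1-2=-1 -> [0, 7, -5, -1]
Stage 2 (OFFSET -4): 0+-4=-4, 7+-4=3, -5+-4=-9, -1+-4=-5 -> [-4, 3, -9, -5]
Stage 3 (OFFSET -3): -4+-3=-7, 3+-3=0, -9+-3=-12, -5+-3=-8 -> [-7, 0, -12, -8]
Stage 4 (ABS): |-7|=7, |0|=0, |-12|=12, |-8|=8 -> [7, 0, 12, 8]

Answer: 7 0 12 8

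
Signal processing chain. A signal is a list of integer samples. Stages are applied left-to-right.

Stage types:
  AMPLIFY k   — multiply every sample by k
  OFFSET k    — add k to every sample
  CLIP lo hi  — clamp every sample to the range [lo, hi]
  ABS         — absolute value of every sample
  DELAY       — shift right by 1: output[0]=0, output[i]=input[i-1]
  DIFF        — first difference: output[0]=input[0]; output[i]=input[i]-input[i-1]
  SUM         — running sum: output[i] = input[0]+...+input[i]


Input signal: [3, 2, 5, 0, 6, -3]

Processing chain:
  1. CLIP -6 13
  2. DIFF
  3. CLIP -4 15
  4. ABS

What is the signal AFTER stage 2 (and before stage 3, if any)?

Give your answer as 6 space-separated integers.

Input: [3, 2, 5, 0, 6, -3]
Stage 1 (CLIP -6 13): clip(3,-6,13)=3, clip(2,-6,13)=2, clip(5,-6,13)=5, clip(0,-6,13)=0, clip(6,-6,13)=6, clip(-3,-6,13)=-3 -> [3, 2, 5, 0, 6, -3]
Stage 2 (DIFF): s[0]=3, 2-3=-1, 5-2=3, 0-5=-5, 6-0=6, -3-6=-9 -> [3, -1, 3, -5, 6, -9]

Answer: 3 -1 3 -5 6 -9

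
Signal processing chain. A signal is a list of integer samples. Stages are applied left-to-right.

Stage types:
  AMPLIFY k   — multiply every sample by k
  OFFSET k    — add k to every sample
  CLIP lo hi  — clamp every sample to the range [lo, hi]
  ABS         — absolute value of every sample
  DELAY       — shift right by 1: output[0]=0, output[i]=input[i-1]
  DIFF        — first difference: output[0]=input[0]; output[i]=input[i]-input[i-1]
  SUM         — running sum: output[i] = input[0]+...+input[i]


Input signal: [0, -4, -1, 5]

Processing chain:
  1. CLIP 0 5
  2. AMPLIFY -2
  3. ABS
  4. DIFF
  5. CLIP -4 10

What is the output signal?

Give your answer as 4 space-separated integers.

Input: [0, -4, -1, 5]
Stage 1 (CLIP 0 5): clip(0,0,5)=0, clip(-4,0,5)=0, clip(-1,0,5)=0, clip(5,0,5)=5 -> [0, 0, 0, 5]
Stage 2 (AMPLIFY -2): 0*-2=0, 0*-2=0, 0*-2=0, 5*-2=-10 -> [0, 0, 0, -10]
Stage 3 (ABS): |0|=0, |0|=0, |0|=0, |-10|=10 -> [0, 0, 0, 10]
Stage 4 (DIFF): s[0]=0, 0-0=0, 0-0=0, 10-0=10 -> [0, 0, 0, 10]
Stage 5 (CLIP -4 10): clip(0,-4,10)=0, clip(0,-4,10)=0, clip(0,-4,10)=0, clip(10,-4,10)=10 -> [0, 0, 0, 10]

Answer: 0 0 0 10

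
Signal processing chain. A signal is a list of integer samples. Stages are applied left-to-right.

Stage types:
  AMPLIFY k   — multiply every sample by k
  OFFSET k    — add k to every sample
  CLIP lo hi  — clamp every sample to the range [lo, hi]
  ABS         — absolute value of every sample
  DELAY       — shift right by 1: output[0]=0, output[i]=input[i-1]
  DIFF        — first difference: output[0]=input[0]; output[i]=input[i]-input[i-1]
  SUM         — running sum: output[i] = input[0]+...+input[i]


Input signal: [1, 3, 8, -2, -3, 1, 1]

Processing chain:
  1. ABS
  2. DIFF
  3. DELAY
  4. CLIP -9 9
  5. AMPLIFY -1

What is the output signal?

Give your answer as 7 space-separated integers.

Answer: 0 -1 -2 -5 6 -1 2

Derivation:
Input: [1, 3, 8, -2, -3, 1, 1]
Stage 1 (ABS): |1|=1, |3|=3, |8|=8, |-2|=2, |-3|=3, |1|=1, |1|=1 -> [1, 3, 8, 2, 3, 1, 1]
Stage 2 (DIFF): s[0]=1, 3-1=2, 8-3=5, 2-8=-6, 3-2=1, 1-3=-2, 1-1=0 -> [1, 2, 5, -6, 1, -2, 0]
Stage 3 (DELAY): [0, 1, 2, 5, -6, 1, -2] = [0, 1, 2, 5, -6, 1, -2] -> [0, 1, 2, 5, -6, 1, -2]
Stage 4 (CLIP -9 9): clip(0,-9,9)=0, clip(1,-9,9)=1, clip(2,-9,9)=2, clip(5,-9,9)=5, clip(-6,-9,9)=-6, clip(1,-9,9)=1, clip(-2,-9,9)=-2 -> [0, 1, 2, 5, -6, 1, -2]
Stage 5 (AMPLIFY -1): 0*-1=0, 1*-1=-1, 2*-1=-2, 5*-1=-5, -6*-1=6, 1*-1=-1, -2*-1=2 -> [0, -1, -2, -5, 6, -1, 2]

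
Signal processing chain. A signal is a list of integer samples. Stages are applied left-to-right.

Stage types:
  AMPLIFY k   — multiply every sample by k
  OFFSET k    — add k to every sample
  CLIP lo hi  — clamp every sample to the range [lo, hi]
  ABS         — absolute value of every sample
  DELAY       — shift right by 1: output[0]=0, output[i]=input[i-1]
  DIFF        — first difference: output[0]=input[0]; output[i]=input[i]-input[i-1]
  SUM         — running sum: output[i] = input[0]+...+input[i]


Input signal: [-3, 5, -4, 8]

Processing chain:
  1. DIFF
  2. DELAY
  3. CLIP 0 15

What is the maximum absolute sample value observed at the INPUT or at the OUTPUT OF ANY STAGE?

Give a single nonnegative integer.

Answer: 12

Derivation:
Input: [-3, 5, -4, 8] (max |s|=8)
Stage 1 (DIFF): s[0]=-3, 5--3=8, -4-5=-9, 8--4=12 -> [-3, 8, -9, 12] (max |s|=12)
Stage 2 (DELAY): [0, -3, 8, -9] = [0, -3, 8, -9] -> [0, -3, 8, -9] (max |s|=9)
Stage 3 (CLIP 0 15): clip(0,0,15)=0, clip(-3,0,15)=0, clip(8,0,15)=8, clip(-9,0,15)=0 -> [0, 0, 8, 0] (max |s|=8)
Overall max amplitude: 12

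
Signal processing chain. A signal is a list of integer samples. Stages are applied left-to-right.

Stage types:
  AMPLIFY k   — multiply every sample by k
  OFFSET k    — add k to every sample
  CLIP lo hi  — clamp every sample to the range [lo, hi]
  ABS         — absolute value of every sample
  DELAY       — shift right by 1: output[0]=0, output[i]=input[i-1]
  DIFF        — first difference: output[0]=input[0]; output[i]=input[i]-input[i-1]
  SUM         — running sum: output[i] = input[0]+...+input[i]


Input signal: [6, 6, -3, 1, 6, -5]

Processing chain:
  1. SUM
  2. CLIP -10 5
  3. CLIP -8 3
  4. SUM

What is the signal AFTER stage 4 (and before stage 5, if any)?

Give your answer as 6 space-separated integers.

Answer: 3 6 9 12 15 18

Derivation:
Input: [6, 6, -3, 1, 6, -5]
Stage 1 (SUM): sum[0..0]=6, sum[0..1]=12, sum[0..2]=9, sum[0..3]=10, sum[0..4]=16, sum[0..5]=11 -> [6, 12, 9, 10, 16, 11]
Stage 2 (CLIP -10 5): clip(6,-10,5)=5, clip(12,-10,5)=5, clip(9,-10,5)=5, clip(10,-10,5)=5, clip(16,-10,5)=5, clip(11,-10,5)=5 -> [5, 5, 5, 5, 5, 5]
Stage 3 (CLIP -8 3): clip(5,-8,3)=3, clip(5,-8,3)=3, clip(5,-8,3)=3, clip(5,-8,3)=3, clip(5,-8,3)=3, clip(5,-8,3)=3 -> [3, 3, 3, 3, 3, 3]
Stage 4 (SUM): sum[0..0]=3, sum[0..1]=6, sum[0..2]=9, sum[0..3]=12, sum[0..4]=15, sum[0..5]=18 -> [3, 6, 9, 12, 15, 18]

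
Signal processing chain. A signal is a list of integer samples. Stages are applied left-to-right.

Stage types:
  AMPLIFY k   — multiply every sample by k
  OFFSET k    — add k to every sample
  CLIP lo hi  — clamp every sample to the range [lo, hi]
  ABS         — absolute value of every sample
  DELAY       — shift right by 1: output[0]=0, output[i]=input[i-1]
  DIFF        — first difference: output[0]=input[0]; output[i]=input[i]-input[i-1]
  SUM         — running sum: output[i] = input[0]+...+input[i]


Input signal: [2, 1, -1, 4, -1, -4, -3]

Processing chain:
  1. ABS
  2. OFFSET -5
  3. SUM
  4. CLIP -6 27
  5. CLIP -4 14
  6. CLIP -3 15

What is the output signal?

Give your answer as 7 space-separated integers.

Input: [2, 1, -1, 4, -1, -4, -3]
Stage 1 (ABS): |2|=2, |1|=1, |-1|=1, |4|=4, |-1|=1, |-4|=4, |-3|=3 -> [2, 1, 1, 4, 1, 4, 3]
Stage 2 (OFFSET -5): 2+-5=-3, 1+-5=-4, 1+-5=-4, 4+-5=-1, 1+-5=-4, 4+-5=-1, 3+-5=-2 -> [-3, -4, -4, -1, -4, -1, -2]
Stage 3 (SUM): sum[0..0]=-3, sum[0..1]=-7, sum[0..2]=-11, sum[0..3]=-12, sum[0..4]=-16, sum[0..5]=-17, sum[0..6]=-19 -> [-3, -7, -11, -12, -16, -17, -19]
Stage 4 (CLIP -6 27): clip(-3,-6,27)=-3, clip(-7,-6,27)=-6, clip(-11,-6,27)=-6, clip(-12,-6,27)=-6, clip(-16,-6,27)=-6, clip(-17,-6,27)=-6, clip(-19,-6,27)=-6 -> [-3, -6, -6, -6, -6, -6, -6]
Stage 5 (CLIP -4 14): clip(-3,-4,14)=-3, clip(-6,-4,14)=-4, clip(-6,-4,14)=-4, clip(-6,-4,14)=-4, clip(-6,-4,14)=-4, clip(-6,-4,14)=-4, clip(-6,-4,14)=-4 -> [-3, -4, -4, -4, -4, -4, -4]
Stage 6 (CLIP -3 15): clip(-3,-3,15)=-3, clip(-4,-3,15)=-3, clip(-4,-3,15)=-3, clip(-4,-3,15)=-3, clip(-4,-3,15)=-3, clip(-4,-3,15)=-3, clip(-4,-3,15)=-3 -> [-3, -3, -3, -3, -3, -3, -3]

Answer: -3 -3 -3 -3 -3 -3 -3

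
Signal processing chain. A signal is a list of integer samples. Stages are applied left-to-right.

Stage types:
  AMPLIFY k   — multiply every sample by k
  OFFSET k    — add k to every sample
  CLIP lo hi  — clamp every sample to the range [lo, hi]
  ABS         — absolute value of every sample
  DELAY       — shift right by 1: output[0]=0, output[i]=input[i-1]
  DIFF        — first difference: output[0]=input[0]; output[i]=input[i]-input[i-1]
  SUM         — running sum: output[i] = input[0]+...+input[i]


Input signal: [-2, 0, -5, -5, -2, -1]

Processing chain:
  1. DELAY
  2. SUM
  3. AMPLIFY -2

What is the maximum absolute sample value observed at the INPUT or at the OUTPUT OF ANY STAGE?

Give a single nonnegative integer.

Input: [-2, 0, -5, -5, -2, -1] (max |s|=5)
Stage 1 (DELAY): [0, -2, 0, -5, -5, -2] = [0, -2, 0, -5, -5, -2] -> [0, -2, 0, -5, -5, -2] (max |s|=5)
Stage 2 (SUM): sum[0..0]=0, sum[0..1]=-2, sum[0..2]=-2, sum[0..3]=-7, sum[0..4]=-12, sum[0..5]=-14 -> [0, -2, -2, -7, -12, -14] (max |s|=14)
Stage 3 (AMPLIFY -2): 0*-2=0, -2*-2=4, -2*-2=4, -7*-2=14, -12*-2=24, -14*-2=28 -> [0, 4, 4, 14, 24, 28] (max |s|=28)
Overall max amplitude: 28

Answer: 28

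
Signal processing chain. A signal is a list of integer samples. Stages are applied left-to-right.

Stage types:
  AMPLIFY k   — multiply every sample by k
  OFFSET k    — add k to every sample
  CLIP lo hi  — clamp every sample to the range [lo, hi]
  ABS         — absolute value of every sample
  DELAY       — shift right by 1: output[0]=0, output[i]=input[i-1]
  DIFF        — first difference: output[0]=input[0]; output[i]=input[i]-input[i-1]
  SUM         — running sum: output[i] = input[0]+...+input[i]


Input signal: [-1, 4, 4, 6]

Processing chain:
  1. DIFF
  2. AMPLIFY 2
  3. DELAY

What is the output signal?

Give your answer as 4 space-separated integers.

Input: [-1, 4, 4, 6]
Stage 1 (DIFF): s[0]=-1, 4--1=5, 4-4=0, 6-4=2 -> [-1, 5, 0, 2]
Stage 2 (AMPLIFY 2): -1*2=-2, 5*2=10, 0*2=0, 2*2=4 -> [-2, 10, 0, 4]
Stage 3 (DELAY): [0, -2, 10, 0] = [0, -2, 10, 0] -> [0, -2, 10, 0]

Answer: 0 -2 10 0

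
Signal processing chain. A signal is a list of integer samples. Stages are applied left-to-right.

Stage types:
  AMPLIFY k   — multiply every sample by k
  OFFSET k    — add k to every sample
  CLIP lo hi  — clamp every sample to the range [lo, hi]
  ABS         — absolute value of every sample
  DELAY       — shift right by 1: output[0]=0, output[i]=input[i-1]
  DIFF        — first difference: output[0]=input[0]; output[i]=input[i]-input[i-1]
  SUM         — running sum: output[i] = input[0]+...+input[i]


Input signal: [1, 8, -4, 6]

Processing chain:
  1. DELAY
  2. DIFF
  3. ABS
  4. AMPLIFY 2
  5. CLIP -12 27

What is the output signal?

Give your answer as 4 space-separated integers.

Answer: 0 2 14 24

Derivation:
Input: [1, 8, -4, 6]
Stage 1 (DELAY): [0, 1, 8, -4] = [0, 1, 8, -4] -> [0, 1, 8, -4]
Stage 2 (DIFF): s[0]=0, 1-0=1, 8-1=7, -4-8=-12 -> [0, 1, 7, -12]
Stage 3 (ABS): |0|=0, |1|=1, |7|=7, |-12|=12 -> [0, 1, 7, 12]
Stage 4 (AMPLIFY 2): 0*2=0, 1*2=2, 7*2=14, 12*2=24 -> [0, 2, 14, 24]
Stage 5 (CLIP -12 27): clip(0,-12,27)=0, clip(2,-12,27)=2, clip(14,-12,27)=14, clip(24,-12,27)=24 -> [0, 2, 14, 24]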